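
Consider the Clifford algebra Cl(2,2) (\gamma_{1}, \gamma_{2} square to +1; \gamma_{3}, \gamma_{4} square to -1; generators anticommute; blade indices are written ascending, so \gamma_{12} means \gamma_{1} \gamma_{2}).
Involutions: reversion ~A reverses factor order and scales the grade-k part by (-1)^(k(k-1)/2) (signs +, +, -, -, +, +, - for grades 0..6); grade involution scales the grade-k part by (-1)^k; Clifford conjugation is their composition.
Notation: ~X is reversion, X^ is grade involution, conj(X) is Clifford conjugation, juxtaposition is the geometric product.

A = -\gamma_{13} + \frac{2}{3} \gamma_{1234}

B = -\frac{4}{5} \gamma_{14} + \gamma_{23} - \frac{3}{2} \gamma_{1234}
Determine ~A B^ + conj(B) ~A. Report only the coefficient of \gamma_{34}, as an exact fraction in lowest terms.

first term: -1 + \gamma_{12} + \frac{2}{3} \gamma_{14} - \frac{8}{15} \gamma_{23} + \frac{3}{2} \gamma_{24} + \frac{4}{5} \gamma_{34}
second term: -1 + \gamma_{12} - \frac{2}{3} \gamma_{14} + \frac{8}{15} \gamma_{23} + \frac{3}{2} \gamma_{24} + \frac{4}{5} \gamma_{34}
Answer: \frac{8}{5}


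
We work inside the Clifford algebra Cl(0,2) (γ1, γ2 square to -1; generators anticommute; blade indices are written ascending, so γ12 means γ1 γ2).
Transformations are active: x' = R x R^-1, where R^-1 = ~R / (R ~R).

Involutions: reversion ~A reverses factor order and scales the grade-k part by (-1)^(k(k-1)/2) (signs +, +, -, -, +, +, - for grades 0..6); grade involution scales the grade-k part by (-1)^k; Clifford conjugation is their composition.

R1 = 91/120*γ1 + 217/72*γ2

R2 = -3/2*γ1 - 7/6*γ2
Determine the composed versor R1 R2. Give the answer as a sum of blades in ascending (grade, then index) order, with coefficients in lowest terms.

Distribute over the terms of R1 (each basis-blade product reordered to ascending indices, repeated generators contracted through their squares):
(91/120*γ1) R2 = 91/80 - 637/720*γ12
(217/72*γ2) R2 = 1519/432 + 217/48*γ12
Summing the partial products and collecting blades:
Answer: 2513/540 + 1309/360*γ12


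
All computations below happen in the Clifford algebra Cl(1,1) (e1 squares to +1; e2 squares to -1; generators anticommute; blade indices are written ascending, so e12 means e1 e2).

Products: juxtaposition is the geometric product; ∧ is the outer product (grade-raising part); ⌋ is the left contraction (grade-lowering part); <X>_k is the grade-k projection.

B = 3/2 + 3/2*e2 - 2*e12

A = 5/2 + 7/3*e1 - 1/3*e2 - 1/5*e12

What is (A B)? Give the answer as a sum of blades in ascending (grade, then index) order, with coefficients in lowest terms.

step 1: 93/20 + 67/15*e1 - 17/12*e2 - 9/5*e12
Answer: 93/20 + 67/15*e1 - 17/12*e2 - 9/5*e12


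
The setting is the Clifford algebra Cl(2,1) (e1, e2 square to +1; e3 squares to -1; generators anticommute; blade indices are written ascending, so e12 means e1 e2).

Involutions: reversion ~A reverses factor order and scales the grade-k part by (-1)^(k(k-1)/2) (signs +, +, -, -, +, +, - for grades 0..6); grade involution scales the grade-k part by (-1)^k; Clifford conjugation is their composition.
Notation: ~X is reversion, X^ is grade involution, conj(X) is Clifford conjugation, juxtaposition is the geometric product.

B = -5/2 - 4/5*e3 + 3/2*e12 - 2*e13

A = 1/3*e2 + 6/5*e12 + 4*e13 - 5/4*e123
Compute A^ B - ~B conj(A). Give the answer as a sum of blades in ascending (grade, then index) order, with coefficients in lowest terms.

first term: -49/5 + 37/10*e1 + 10/3*e2 - 15/8*e3 - 2*e12 - 10*e13 + 26/3*e23 - 2851/600*e123
second term: -49/5 + 37/10*e1 + 10/3*e2 - 15/8*e3 + 2*e12 + 10*e13 - 26/3*e23 + 2851/600*e123
Answer: -4*e12 - 20*e13 + 52/3*e23 - 2851/300*e123


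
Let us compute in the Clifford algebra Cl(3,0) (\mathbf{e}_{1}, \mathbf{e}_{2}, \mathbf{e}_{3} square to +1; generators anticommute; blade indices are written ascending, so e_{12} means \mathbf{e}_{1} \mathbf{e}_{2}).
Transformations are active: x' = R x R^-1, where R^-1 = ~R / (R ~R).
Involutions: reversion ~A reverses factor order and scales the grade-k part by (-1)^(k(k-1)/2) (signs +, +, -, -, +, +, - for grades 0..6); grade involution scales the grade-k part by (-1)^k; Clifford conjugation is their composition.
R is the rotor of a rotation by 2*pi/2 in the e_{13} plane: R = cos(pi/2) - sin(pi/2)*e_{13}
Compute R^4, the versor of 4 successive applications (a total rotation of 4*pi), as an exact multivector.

Because a rotor carries half the rotation angle, composing 4 copies of this e_{13}-plane rotor multiplies the phase: 4*(pi/2) = 2 \pi, hence R^4 = cos(2 \pi) - sin(2 \pi)*e_{13}.
cos(2 \pi) = 1 and sin(2 \pi) = 0, so R^4 = 1. The total rotation 4*pi is 2 full turns, so every vector returns to itself, yet the rotor is +1, back on the identity sheet (an even number of 2*pi turns).
Answer: 1


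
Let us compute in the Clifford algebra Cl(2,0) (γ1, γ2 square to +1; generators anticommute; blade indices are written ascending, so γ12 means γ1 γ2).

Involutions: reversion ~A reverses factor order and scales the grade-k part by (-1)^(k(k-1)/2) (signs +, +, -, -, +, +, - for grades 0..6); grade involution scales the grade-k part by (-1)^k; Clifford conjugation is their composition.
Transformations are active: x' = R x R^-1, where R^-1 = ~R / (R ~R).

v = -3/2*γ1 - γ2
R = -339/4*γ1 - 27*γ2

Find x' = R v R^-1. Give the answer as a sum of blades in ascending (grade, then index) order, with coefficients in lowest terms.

~R = -339/4*γ1 - 27*γ2, and R ~R = 126585/16, so R^-1 = ~R / (126585/16).
R v = 1233/8 + 177/4*γ12
Answer: -50691/28130*γ1 - 731/14065*γ2


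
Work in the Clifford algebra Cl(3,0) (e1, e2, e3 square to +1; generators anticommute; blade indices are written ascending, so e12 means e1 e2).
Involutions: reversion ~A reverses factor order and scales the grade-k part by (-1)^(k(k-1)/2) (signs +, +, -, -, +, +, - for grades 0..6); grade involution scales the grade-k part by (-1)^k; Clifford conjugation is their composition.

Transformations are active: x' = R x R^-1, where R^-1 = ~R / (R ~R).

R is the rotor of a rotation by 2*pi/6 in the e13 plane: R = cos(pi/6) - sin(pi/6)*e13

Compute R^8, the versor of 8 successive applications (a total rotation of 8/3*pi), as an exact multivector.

Because a rotor carries half the rotation angle, composing 8 copies of this e13-plane rotor multiplies the phase: 8*(pi/6) = 4*pi/3, hence R^8 = cos(4*pi/3) - sin(4*pi/3)*e13.
cos(4*pi/3) = -1/2 and sin(4*pi/3) = -sqrt(3)/2, so R^8 = -1/2 + sqrt(3)/2*e13. The net rotation is 2/3*pi (after discarding 1 full turn, each of which contributes a factor -1 to the rotor); the rotor keeps the half-angle phase exactly.
Answer: -1/2 + sqrt(3)/2*e13


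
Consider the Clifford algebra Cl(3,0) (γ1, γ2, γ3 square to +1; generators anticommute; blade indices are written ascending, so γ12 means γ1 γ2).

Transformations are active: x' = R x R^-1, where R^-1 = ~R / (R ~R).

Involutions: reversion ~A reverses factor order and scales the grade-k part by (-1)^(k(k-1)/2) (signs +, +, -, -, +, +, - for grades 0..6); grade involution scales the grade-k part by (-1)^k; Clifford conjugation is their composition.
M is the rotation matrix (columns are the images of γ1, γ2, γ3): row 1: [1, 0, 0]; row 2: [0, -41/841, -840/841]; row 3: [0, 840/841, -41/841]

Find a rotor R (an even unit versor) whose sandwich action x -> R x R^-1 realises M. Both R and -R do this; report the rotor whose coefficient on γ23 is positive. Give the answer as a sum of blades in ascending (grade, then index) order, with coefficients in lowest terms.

Method: write R = a + b12*γ12 + b13*γ13 + b23*γ23 with a^2 + b12^2 + b13^2 + b23^2 = 1 (so R^-1 = ~R). Expanding the columns R e_j ~R gives tr M = 4a^2 - 1 and, from the antisymmetric part, M21 - M12 = -4a*b12, M13 - M31 = 4a*b13, M32 - M23 = -4a*b23.
Here tr M = 759/841, so a^2 = (1 + tr M)/4 = 400/841 and a = ±20/29. Taking a = 20/29: M21 - M12 = 0, M13 - M31 = 0, M32 - M23 = 1680/841, giving b12 = 0, b13 = 0, b23 = -21/29, i.e. R = 20/29 - 21/29*γ23.
Its γ23 coefficient is negative, so report the other preimage -R.
Answer: -20/29 + 21/29*γ23. Key observation: the double cover Spin(3) -> SO(3) sends R and -R to the same matrix (trace 759/841 here), so the stated sign of the γ23 coefficient is what selects one sheet.


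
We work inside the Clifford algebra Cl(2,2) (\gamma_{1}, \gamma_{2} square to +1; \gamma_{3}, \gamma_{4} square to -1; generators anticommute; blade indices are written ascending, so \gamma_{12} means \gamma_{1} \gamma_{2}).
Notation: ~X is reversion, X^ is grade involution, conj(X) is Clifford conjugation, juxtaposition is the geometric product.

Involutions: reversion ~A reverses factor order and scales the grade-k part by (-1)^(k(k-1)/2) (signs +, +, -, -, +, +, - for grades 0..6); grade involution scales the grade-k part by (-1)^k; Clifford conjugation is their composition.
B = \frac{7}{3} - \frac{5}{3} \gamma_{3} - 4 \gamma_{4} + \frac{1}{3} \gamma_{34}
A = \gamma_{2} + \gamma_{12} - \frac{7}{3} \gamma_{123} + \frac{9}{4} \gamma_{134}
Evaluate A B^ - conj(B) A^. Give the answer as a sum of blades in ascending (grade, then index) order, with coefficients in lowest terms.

first term: -\frac{3}{4} \gamma_{1} + \frac{7}{3} \gamma_{2} + \frac{56}{9} \gamma_{12} - 9 \gamma_{13} + \frac{15}{4} \gamma_{14} + \frac{5}{3} \gamma_{23} + 4 \gamma_{24} - \frac{34}{9} \gamma_{123} + \frac{43}{9} \gamma_{124} + \frac{21}{4} \gamma_{134} + \frac{1}{3} \gamma_{234} - 9 \gamma_{1234}
second term: -\frac{3}{4} \gamma_{1} - \frac{7}{3} \gamma_{2} - \frac{14}{9} \gamma_{12} + 9 \gamma_{13} - \frac{15}{4} \gamma_{14} + \frac{5}{3} \gamma_{23} + 4 \gamma_{24} + \frac{64}{9} \gamma_{123} + \frac{29}{9} \gamma_{124} - \frac{21}{4} \gamma_{134} + \frac{1}{3} \gamma_{234} - \frac{29}{3} \gamma_{1234}
Answer: \frac{14}{3} \gamma_{2} + \frac{70}{9} \gamma_{12} - 18 \gamma_{13} + \frac{15}{2} \gamma_{14} - \frac{98}{9} \gamma_{123} + \frac{14}{9} \gamma_{124} + \frac{21}{2} \gamma_{134} + \frac{2}{3} \gamma_{1234}


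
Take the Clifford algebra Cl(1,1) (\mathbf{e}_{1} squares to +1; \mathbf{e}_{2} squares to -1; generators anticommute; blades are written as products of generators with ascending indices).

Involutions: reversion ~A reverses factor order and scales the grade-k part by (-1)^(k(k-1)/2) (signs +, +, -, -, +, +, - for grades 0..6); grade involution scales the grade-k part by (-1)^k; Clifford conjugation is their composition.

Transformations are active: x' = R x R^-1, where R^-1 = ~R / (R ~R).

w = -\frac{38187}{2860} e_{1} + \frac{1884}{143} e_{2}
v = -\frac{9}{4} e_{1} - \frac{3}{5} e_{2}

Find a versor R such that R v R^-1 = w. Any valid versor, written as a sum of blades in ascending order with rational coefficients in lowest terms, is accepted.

Since q(v) = q(w) = \frac{1881}{400}, the sum R = v + w = -\frac{22311}{1430} e_{1} + \frac{8991}{715} e_{2} does the job whenever invertible.
Answer: -\frac{22311}{1430} e_{1} + \frac{8991}{715} e_{2}


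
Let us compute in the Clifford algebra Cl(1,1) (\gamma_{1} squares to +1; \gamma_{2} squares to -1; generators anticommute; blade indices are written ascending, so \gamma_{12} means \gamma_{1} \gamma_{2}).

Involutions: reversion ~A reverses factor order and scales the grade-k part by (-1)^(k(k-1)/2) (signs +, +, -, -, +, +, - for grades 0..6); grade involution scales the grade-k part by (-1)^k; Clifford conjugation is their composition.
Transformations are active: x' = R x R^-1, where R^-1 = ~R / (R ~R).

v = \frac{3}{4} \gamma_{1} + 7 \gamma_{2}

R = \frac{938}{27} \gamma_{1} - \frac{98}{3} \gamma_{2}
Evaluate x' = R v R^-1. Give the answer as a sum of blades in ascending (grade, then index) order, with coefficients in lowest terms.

~R = \frac{938}{27} \gamma_{1} - \frac{98}{3} \gamma_{2}, and R ~R = \frac{101920}{729}, so R^-1 = ~R / (\frac{101920}{729}).
R v = \frac{4585}{18} + \frac{14455}{54} \gamma_{12}
Answer: \frac{26175}{208} \gamma_{1} - \frac{26215}{208} \gamma_{2}


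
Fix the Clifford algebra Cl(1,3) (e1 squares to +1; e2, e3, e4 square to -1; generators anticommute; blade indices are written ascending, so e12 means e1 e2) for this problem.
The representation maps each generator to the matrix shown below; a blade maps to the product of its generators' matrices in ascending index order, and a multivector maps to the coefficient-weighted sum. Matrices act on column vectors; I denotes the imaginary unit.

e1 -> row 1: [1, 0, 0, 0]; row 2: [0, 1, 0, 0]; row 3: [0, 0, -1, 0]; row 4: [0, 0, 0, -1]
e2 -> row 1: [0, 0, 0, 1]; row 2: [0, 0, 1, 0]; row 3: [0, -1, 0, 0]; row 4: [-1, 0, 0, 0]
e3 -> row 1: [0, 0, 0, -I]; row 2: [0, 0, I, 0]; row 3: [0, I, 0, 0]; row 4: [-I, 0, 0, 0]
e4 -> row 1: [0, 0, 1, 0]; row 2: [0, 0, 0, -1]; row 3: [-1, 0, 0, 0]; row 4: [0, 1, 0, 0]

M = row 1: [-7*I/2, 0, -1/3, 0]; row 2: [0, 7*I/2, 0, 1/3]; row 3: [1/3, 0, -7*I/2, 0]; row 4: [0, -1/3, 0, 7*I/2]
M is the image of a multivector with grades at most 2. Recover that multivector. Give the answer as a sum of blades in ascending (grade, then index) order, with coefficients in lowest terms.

Method: the blade images are trace-orthogonal — tr(rho(e_A) rho(e_B)^-1) = 4 if A = B and 0 otherwise — and rho(e_A)^-1 = (e_A)^2 * rho(e_A) with (e_A)^2 = +1 or -1, so the coefficient of e_A in the preimage is (e_A)^2 * tr(M rho(e_A))/4.
Nonzero projections over blades of grade <= 2: e4: (e4)^2 = -1, tr(M rho(e4)) = 4/3, coefficient -1/3; e23: (e23)^2 = -1, tr(M rho(e23)) = -14, coefficient 7/2. Every other blade of grade <= 2 projects to 0.
Answer: -1/3*e4 + 7/2*e23


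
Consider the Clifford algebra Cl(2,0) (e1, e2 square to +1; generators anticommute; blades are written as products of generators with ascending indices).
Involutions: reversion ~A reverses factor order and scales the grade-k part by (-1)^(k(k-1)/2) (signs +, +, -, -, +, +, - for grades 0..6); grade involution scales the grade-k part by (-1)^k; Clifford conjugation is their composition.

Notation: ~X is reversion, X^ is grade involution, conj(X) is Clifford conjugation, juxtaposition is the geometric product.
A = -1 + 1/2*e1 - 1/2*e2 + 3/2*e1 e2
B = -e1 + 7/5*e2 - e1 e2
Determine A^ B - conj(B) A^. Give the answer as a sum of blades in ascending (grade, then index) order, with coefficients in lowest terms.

first term: 27/10 + 18/5*e1 + 3/5*e2 + 4/5*e1 e2
second term: -27/10 + 8/5*e1 + 17/5*e2 - 6/5*e1 e2
Answer: 27/5 + 2*e1 - 14/5*e2 + 2*e1 e2


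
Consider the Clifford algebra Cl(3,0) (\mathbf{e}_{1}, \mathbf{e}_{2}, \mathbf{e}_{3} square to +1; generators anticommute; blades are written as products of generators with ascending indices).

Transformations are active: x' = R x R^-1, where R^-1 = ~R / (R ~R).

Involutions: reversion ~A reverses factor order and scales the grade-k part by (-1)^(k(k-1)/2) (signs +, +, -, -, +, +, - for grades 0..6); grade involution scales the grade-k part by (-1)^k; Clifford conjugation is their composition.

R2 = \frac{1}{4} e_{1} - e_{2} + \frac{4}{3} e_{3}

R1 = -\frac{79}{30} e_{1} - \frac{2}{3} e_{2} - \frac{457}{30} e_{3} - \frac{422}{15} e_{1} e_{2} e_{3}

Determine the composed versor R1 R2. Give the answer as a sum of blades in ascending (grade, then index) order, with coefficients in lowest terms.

Distribute over the terms of R2 (each basis-blade product reordered to ascending indices, repeated generators contracted through their squares):
R1 (\frac{1}{4} e_{1}) = -\frac{79}{120} + \frac{1}{6} e_{1} e_{2} + \frac{457}{120} e_{1} e_{3} - \frac{211}{30} e_{2} e_{3}
R1 (-e_{2}) = \frac{2}{3} + \frac{79}{30} e_{1} e_{2} - \frac{422}{15} e_{1} e_{3} - \frac{457}{30} e_{2} e_{3}
R1 (\frac{4}{3} e_{3}) = -\frac{914}{45} - \frac{1688}{45} e_{1} e_{2} - \frac{158}{45} e_{1} e_{3} - \frac{8}{9} e_{2} e_{3}
Summing the partial products and collecting blades:
Answer: -\frac{7309}{360} - \frac{1562}{45} e_{1} e_{2} - \frac{10021}{360} e_{1} e_{3} - \frac{1042}{45} e_{2} e_{3}


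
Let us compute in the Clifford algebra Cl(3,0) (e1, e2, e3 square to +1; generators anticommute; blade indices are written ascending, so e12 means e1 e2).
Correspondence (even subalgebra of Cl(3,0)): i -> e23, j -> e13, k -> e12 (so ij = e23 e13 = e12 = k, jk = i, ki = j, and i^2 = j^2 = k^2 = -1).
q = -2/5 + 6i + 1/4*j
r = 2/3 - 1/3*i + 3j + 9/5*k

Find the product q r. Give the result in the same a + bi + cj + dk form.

In blades: q = -2/5 + 1/4*e13 + 6*e23, r = 2/3 + 9/5*e12 + 3*e13 - 1/3*e23.
Distribute q over r term by term (generator squares from the signature, products reordered to ascending indices): (-2/5)*r = -4/15 - 18/25*e12 - 6/5*e13 + 2/15*e23; (1/4*e13)*r = -3/4 + 1/12*e12 + 1/6*e13 + 9/20*e23; (6*e23)*r = 2 + 18*e12 - 54/5*e13 + 4*e23.
Sum: 59/60 + 5209/300*e12 - 71/6*e13 + 55/12*e23; translating back through the correspondence:
Answer: 59/60 + 55/12*i - 71/6*j + 5209/300*k


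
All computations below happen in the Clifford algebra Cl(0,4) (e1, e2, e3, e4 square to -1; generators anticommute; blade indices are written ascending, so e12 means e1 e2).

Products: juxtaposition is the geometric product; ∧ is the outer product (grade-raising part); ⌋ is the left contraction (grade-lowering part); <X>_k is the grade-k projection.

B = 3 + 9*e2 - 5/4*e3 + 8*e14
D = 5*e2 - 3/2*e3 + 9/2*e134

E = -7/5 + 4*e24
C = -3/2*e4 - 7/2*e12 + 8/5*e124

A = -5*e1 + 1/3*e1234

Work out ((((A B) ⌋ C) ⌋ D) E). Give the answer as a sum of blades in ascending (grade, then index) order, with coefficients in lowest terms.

step 1: -15*e1 + 40*e4 - 45*e12 + 25/4*e13 - 8/3*e23 - 5/12*e124 - 3*e134 + e1234
step 2: -589/6 - 105/2*e2 + 72*e4 - 64*e12 + 24*e24
step 3: 525/2 - 2945/6*e2 + 589/4*e3 - 324*e13 - 1767/4*e134
step 4: -735/2 + 4123/6*e2 - 4123/20*e3 + 5890/3*e4 + 2268/5*e13 + 1050*e24 + 1767*e123 + 12369/20*e134 - 589*e234 + 1296*e1234
Answer: -735/2 + 4123/6*e2 - 4123/20*e3 + 5890/3*e4 + 2268/5*e13 + 1050*e24 + 1767*e123 + 12369/20*e134 - 589*e234 + 1296*e1234


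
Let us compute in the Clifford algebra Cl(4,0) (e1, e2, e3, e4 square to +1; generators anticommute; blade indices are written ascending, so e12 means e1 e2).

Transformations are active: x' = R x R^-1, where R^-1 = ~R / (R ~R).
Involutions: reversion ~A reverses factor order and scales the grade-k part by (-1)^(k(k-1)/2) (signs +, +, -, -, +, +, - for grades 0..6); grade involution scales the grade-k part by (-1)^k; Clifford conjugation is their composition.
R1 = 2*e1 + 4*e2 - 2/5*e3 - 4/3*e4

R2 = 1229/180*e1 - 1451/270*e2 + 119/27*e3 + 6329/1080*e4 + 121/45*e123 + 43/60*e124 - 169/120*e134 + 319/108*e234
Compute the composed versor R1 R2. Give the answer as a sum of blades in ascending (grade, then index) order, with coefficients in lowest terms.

Distribute over the terms of R1 (each basis-blade product reordered to ascending indices, repeated generators contracted through their squares):
(2*e1) R2 = 1229/90 - 1451/135*e12 + 238/27*e13 + 6329/540*e14 + 242/45*e23 + 43/30*e24 - 169/60*e34 + 319/54*e1234
(4*e2) R2 = -2902/135 - 1229/45*e12 - 484/45*e13 - 43/15*e14 + 476/27*e23 + 6329/270*e24 + 319/27*e34 + 169/30*e1234
(-2/5*e3) R2 = -238/135 - 242/225*e12 + 1229/450*e13 - 169/300*e14 - 1451/675*e23 + 319/270*e24 - 6329/2700*e34 - 43/150*e1234
(-4/3*e4) R2 = -6329/810 - 43/45*e12 + 169/90*e13 + 1229/135*e14 - 319/81*e23 - 2902/405*e24 + 476/81*e34 + 484/135*e1234
Summing the partial products and collecting blades:
Answer: -7054/405 - 27061/675*e12 + 1801/675*e13 + 11741/675*e14 + 34262/2025*e23 + 15301/810*e24 + 50749/4050*e34 + 20033/1350*e1234


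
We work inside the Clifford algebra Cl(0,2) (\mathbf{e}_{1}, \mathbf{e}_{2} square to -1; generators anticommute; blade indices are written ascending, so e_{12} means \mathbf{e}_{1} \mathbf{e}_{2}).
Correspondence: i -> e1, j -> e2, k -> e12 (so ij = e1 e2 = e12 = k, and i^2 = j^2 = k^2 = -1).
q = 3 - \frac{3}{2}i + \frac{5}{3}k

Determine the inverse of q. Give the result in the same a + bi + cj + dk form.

In blades: q = 3 - \frac{3}{2} e_{1} + \frac{5}{3} e_{12}.
With qbar = 3 + \frac{3}{2} e_{1} - \frac{5}{3} e_{12} (scalar fixed, mapped units negated), q qbar = \frac{505}{36} (the sum of squared coefficients), so q^-1 = qbar / (\frac{505}{36}) = \frac{108}{505} + \frac{54}{505} e_{1} - \frac{12}{101} e_{12}; translating back:
Answer: \frac{108}{505} + \frac{54}{505}i - \frac{12}{101}k


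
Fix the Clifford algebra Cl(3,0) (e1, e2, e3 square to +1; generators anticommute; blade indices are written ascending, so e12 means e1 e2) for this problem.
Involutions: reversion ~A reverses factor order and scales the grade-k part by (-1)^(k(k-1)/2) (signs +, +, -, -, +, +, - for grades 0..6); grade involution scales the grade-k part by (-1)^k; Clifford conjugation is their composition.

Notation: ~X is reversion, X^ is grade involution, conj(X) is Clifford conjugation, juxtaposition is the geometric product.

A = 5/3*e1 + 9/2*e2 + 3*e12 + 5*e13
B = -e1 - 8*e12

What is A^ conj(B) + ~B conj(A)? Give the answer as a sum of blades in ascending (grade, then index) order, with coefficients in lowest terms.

first term: -77/3 + 36*e1 - 49/3*e2 - 5*e3 + 9/2*e12 + 40*e23
second term: 77/3 - 36*e1 + 49/3*e2 + 5*e3 + 9/2*e12 + 40*e23
Answer: 9*e12 + 80*e23


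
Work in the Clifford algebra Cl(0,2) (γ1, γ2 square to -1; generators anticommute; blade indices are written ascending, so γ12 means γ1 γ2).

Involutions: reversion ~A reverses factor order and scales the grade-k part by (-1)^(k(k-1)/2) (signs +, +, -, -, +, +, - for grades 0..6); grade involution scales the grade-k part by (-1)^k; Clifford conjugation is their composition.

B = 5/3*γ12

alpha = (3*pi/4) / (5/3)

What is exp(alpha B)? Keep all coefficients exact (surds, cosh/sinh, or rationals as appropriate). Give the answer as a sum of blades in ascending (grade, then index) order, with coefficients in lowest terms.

B^2 = (5/3)^2*(γ12)^2 = 25/9*(-1) = -25/9 (a basis 2-blade squares to minus the product of its generators' squares).
B^2 = -25/9 — B^2 < 0, so the exponential closes trigonometrically: l = 5/3, alpha*l = 3*pi/4, so exp(alpha B) = cos(3*pi/4) + (sin(3*pi/4)/(5/3))*B = -sqrt(2)/2 + (3*sqrt(2)/10)*B.
Answer: -sqrt(2)/2 + sqrt(2)/2*γ12


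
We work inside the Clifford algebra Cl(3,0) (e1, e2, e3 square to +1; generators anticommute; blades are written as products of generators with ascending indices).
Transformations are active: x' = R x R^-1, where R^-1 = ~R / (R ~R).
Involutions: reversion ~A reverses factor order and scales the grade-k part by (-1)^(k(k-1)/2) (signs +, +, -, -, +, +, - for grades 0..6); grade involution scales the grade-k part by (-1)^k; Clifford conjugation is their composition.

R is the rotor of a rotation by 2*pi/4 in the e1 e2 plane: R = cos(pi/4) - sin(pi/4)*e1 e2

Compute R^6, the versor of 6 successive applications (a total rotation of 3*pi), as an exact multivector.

Because a rotor carries half the rotation angle, composing 6 copies of this e1 e2-plane rotor multiplies the phase: 6*(pi/4) = 3*pi/2, hence R^6 = cos(3*pi/2) - sin(3*pi/2)*e1 e2.
cos(3*pi/2) = 0 and sin(3*pi/2) = -1, so R^6 = e1 e2. The net rotation is 1*pi (after discarding 1 full turn, each of which contributes a factor -1 to the rotor); the rotor keeps the half-angle phase exactly.
Answer: e1 e2


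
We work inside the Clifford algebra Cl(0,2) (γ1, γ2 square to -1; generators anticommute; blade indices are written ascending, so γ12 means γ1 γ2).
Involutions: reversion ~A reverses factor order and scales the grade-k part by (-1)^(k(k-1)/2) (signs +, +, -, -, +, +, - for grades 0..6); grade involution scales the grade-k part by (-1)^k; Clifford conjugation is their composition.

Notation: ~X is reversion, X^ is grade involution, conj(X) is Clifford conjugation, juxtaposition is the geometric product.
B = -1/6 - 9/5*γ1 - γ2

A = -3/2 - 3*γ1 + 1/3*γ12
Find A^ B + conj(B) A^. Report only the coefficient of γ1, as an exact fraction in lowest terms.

first term: 113/20 + 38/15*γ1 + 9/10*γ2 - 55/18*γ12
second term: -103/20 - 43/15*γ1 - 21/10*γ2 - 55/18*γ12
Answer: -1/3


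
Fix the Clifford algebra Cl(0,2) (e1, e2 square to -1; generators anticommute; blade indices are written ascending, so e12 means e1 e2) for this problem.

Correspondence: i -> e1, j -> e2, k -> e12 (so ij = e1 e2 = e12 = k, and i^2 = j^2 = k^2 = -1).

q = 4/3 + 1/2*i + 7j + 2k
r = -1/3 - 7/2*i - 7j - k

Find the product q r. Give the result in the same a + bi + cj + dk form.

In blades: q = 4/3 + 1/2*e1 + 7*e2 + 2*e12, r = -1/3 - 7/2*e1 - 7*e2 - e12.
Distribute q over r term by term (generator squares from the signature, products reordered to ascending indices): (4/3)*r = -4/9 - 14/3*e1 - 28/3*e2 - 4/3*e12; (1/2*e1)*r = 7/4 - 1/6*e1 + 1/2*e2 - 7/2*e12; (7*e2)*r = 49 - 7*e1 - 7/3*e2 + 49/2*e12; (2*e12)*r = 2 + 14*e1 - 7*e2 - 2/3*e12.
Sum: 1883/36 + 13/6*e1 - 109/6*e2 + 19*e12; translating back through the correspondence:
Answer: 1883/36 + 13/6*i - 109/6*j + 19k


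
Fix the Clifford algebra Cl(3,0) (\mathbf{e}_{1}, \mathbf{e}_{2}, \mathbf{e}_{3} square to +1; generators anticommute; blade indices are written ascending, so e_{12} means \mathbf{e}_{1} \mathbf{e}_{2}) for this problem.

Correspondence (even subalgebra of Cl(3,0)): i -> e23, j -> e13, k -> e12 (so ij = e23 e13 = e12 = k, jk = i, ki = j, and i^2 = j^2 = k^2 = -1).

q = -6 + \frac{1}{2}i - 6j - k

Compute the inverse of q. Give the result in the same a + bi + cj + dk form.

In blades: q = -6 - e_{12} - 6 e_{13} + \frac{1}{2} e_{23}.
With qbar = -6 + e_{12} + 6 e_{13} - \frac{1}{2} e_{23} (scalar fixed, mapped units negated), q qbar = \frac{293}{4} (the sum of squared coefficients), so q^-1 = qbar / (\frac{293}{4}) = -\frac{24}{293} + \frac{4}{293} e_{12} + \frac{24}{293} e_{13} - \frac{2}{293} e_{23}; translating back:
Answer: -\frac{24}{293} - \frac{2}{293}i + \frac{24}{293}j + \frac{4}{293}k


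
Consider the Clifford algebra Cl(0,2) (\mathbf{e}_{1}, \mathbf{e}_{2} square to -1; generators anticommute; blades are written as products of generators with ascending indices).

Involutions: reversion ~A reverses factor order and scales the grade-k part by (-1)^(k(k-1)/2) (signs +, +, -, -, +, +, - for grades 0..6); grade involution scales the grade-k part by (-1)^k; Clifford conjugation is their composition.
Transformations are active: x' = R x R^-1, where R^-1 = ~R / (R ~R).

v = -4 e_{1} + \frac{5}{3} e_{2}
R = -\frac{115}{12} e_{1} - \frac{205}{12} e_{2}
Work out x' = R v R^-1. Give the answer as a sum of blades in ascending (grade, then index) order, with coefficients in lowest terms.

~R = -\frac{115}{12} e_{1} - \frac{205}{12} e_{2}, and R ~R = -\frac{27625}{72}, so R^-1 = ~R / (-\frac{27625}{72}).
R v = -\frac{355}{36} - \frac{3035}{36} e_{1} e_{2}
Answer: \frac{11627}{3315} e_{1} - \frac{2812}{1105} e_{2}


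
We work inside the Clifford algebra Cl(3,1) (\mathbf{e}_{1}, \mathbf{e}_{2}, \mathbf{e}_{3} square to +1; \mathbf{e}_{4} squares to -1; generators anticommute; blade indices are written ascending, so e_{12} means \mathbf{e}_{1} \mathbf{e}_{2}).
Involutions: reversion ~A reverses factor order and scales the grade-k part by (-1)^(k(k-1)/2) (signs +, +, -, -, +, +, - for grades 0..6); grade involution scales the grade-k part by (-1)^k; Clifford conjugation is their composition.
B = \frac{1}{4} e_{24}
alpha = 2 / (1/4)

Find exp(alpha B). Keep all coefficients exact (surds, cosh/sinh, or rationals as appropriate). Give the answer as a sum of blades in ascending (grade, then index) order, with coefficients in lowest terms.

B^2 = (\frac{1}{4})^2*(e_{24})^2 = \frac{1}{16}*(+1) = \frac{1}{16} (a basis 2-blade squares to minus the product of its generators' squares).
B^2 = \frac{1}{16} — the series telescopes hyperbolically here: l = \frac{1}{4}, alpha*l = 2, so exp(alpha B) = cosh(2) + (sinh(2)/(\frac{1}{4}))*B = \cosh{\left(2 \right)} + (4 \sinh{\left(2 \right)})*B.
Answer: \cosh{\left(2 \right)} + \sinh{\left(2 \right)} e_{24}


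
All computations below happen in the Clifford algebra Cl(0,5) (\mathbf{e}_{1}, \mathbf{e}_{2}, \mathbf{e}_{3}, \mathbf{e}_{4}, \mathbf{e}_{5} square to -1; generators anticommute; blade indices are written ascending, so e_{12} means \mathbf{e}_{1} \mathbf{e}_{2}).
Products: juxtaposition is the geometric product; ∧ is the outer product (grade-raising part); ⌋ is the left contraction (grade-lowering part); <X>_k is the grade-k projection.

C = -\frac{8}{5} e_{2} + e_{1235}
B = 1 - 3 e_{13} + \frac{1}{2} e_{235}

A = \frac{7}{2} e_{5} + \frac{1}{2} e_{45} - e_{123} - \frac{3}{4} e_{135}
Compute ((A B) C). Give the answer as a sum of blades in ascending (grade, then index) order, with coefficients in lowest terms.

step 1: 3 e_{2} + \frac{5}{4} e_{5} + \frac{3}{8} e_{12} + \frac{1}{2} e_{15} - \frac{7}{4} e_{23} + \frac{1}{2} e_{45} - e_{123} - \frac{45}{4} e_{135} - \frac{1}{4} e_{234} - \frac{3}{2} e_{1345}
step 2: \frac{24}{5} + \frac{3}{5} e_{1} - \frac{45}{4} e_{2} + \frac{14}{5} e_{3} - e_{5} + \frac{8}{5} e_{13} + \frac{7}{4} e_{15} - \frac{1}{2} e_{23} + \frac{3}{2} e_{24} + 2 e_{25} - \frac{2}{5} e_{34} - \frac{3}{8} e_{35} + \frac{5}{4} e_{123} + \frac{4}{5} e_{125} + 3 e_{135} - \frac{1}{4} e_{145} - \frac{4}{5} e_{245} - \frac{1}{2} e_{1234} + 18 e_{1235} - \frac{12}{5} e_{12345}
Answer: \frac{24}{5} + \frac{3}{5} e_{1} - \frac{45}{4} e_{2} + \frac{14}{5} e_{3} - e_{5} + \frac{8}{5} e_{13} + \frac{7}{4} e_{15} - \frac{1}{2} e_{23} + \frac{3}{2} e_{24} + 2 e_{25} - \frac{2}{5} e_{34} - \frac{3}{8} e_{35} + \frac{5}{4} e_{123} + \frac{4}{5} e_{125} + 3 e_{135} - \frac{1}{4} e_{145} - \frac{4}{5} e_{245} - \frac{1}{2} e_{1234} + 18 e_{1235} - \frac{12}{5} e_{12345}


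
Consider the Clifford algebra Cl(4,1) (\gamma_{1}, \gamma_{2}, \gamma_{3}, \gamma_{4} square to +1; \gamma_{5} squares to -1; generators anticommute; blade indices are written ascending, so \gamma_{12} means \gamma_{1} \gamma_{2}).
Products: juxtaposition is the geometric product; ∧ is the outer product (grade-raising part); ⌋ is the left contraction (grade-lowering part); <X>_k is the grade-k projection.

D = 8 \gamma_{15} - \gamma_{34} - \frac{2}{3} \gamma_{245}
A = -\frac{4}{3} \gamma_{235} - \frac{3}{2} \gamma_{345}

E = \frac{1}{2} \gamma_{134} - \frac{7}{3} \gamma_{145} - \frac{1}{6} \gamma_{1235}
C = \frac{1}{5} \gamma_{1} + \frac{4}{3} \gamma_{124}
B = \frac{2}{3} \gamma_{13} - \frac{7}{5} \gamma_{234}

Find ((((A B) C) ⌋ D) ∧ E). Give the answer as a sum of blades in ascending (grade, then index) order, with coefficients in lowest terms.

step 1: \frac{21}{10} \gamma_{25} + \frac{28}{15} \gamma_{45} - \frac{8}{9} \gamma_{125} + \gamma_{145}
step 2: -\frac{68}{45} \gamma_{25} - \frac{133}{135} \gamma_{45} - \frac{931}{450} \gamma_{125} + \frac{238}{75} \gamma_{145}
step 3: \frac{266}{405} \gamma_{2} - \frac{136}{135} \gamma_{4}
step 4: -\frac{133}{405} \gamma_{1234} + \frac{1862}{1215} \gamma_{1245} - \frac{68}{405} \gamma_{12345}
Answer: -\frac{133}{405} \gamma_{1234} + \frac{1862}{1215} \gamma_{1245} - \frac{68}{405} \gamma_{12345}


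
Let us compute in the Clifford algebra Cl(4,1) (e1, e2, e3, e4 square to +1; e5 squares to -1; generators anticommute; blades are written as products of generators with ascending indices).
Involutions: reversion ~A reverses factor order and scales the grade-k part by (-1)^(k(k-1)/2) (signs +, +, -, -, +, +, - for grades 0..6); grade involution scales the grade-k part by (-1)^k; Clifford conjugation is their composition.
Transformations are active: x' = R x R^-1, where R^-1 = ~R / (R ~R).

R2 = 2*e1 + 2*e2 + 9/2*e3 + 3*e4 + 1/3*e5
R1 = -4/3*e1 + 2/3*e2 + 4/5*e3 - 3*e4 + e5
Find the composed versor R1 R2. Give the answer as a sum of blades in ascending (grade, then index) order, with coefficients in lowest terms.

Distribute over the terms of R1 (each basis-blade product reordered to ascending indices, repeated generators contracted through their squares):
(-4/3*e1) R2 = -8/3 - 8/3*e1 e2 - 6*e1 e3 - 4*e1 e4 - 4/9*e1 e5
(2/3*e2) R2 = 4/3 - 4/3*e1 e2 + 3*e2 e3 + 2*e2 e4 + 2/9*e2 e5
(4/5*e3) R2 = 18/5 - 8/5*e1 e3 - 8/5*e2 e3 + 12/5*e3 e4 + 4/15*e3 e5
(-3*e4) R2 = -9 + 6*e1 e4 + 6*e2 e4 + 27/2*e3 e4 - e4 e5
(e5) R2 = -1/3 - 2*e1 e5 - 2*e2 e5 - 9/2*e3 e5 - 3*e4 e5
Summing the partial products and collecting blades:
Answer: -106/15 - 4*e1 e2 - 38/5*e1 e3 + 2*e1 e4 - 22/9*e1 e5 + 7/5*e2 e3 + 8*e2 e4 - 16/9*e2 e5 + 159/10*e3 e4 - 127/30*e3 e5 - 4*e4 e5


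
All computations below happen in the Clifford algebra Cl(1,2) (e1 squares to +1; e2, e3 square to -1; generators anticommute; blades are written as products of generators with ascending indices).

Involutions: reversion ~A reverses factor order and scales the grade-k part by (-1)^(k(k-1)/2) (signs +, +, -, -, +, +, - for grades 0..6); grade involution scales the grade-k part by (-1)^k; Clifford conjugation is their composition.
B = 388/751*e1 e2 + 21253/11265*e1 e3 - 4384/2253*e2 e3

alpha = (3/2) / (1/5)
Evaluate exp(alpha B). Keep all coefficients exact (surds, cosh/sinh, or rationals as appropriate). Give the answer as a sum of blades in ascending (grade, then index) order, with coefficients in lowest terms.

B^2 term by term: the squares give (388/751)^2*(e1 e2)^2 + (21253/11265)^2*(e1 e3)^2 + (-4384/2253)^2*(e2 e3)^2 = 150544/564001*(+1) + 451690009/126900225*(+1) + 19219456/5076009*(-1) = 1/25 (each basis 2-blade squares to minus the product of its generators' squares); cross terms between blades sharing an index anticommute and cancel. So B^2 = 1/25.
B^2 = 1/25 — B^2 > 0, so the exponential closes hyperbolically: l = 1/5, alpha*l = 3/2, so exp(alpha B) = cosh(3/2) + (sinh(3/2)/(1/5))*B = cosh(3/2) + (5*sinh(3/2))*B.
Answer: cosh(3/2) + 1940*sinh(3/2)/751*e1 e2 + 21253*sinh(3/2)/2253*e1 e3 - 21920*sinh(3/2)/2253*e2 e3


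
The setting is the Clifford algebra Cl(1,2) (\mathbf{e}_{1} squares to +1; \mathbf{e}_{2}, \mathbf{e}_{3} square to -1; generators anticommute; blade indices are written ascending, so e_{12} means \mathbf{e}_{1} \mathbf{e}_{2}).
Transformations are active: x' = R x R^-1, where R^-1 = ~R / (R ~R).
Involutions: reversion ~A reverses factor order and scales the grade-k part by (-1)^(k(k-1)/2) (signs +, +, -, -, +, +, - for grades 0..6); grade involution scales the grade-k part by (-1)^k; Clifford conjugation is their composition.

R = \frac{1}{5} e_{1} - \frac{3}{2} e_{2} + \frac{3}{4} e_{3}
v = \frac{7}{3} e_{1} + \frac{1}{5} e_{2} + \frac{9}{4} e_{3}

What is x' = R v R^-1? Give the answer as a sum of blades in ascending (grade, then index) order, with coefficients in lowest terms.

~R = \frac{1}{5} e_{1} - \frac{3}{2} e_{2} + \frac{3}{4} e_{3}, and R ~R = -\frac{1109}{400}, so R^-1 = ~R / (-\frac{1109}{400}).
R v = -\frac{221}{240} + \frac{177}{50} e_{12} - \frac{13}{10} e_{13} - \frac{141}{40} e_{23}
Answer: -\frac{7321}{3327} e_{1} - \frac{6634}{5545} e_{2} - \frac{7771}{4436} e_{3}


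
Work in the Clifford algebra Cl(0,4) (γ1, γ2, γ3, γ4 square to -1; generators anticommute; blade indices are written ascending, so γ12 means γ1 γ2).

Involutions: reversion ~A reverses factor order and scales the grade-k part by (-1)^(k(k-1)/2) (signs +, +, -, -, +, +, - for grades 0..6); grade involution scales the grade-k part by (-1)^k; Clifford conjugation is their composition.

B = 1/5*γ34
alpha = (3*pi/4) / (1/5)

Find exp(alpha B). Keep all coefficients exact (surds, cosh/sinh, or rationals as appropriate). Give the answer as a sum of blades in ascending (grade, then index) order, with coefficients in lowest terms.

B^2 = (1/5)^2*(γ34)^2 = 1/25*(-1) = -1/25 (a basis 2-blade squares to minus the product of its generators' squares).
B^2 = -1/25 — since the square is negative, the closed form is circular: l = 1/5, alpha*l = 3*pi/4, so exp(alpha B) = cos(3*pi/4) + (sin(3*pi/4)/(1/5))*B = -sqrt(2)/2 + (5*sqrt(2)/2)*B.
Answer: -sqrt(2)/2 + sqrt(2)/2*γ34


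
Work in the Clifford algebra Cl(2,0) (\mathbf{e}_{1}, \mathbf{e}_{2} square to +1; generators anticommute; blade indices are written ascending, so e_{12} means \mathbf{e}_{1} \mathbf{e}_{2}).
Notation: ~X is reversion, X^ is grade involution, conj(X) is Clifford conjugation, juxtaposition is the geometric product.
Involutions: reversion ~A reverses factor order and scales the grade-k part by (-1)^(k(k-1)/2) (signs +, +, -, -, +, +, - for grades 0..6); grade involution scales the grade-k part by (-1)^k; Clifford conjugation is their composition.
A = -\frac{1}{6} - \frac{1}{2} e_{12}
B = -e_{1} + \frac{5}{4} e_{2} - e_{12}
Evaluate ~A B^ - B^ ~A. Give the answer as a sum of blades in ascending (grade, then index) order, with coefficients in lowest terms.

first term: \frac{1}{2} - \frac{19}{24} e_{1} - \frac{7}{24} e_{2} + \frac{1}{6} e_{12}
second term: \frac{1}{2} + \frac{11}{24} e_{1} + \frac{17}{24} e_{2} + \frac{1}{6} e_{12}
Answer: -\frac{5}{4} e_{1} - e_{2}


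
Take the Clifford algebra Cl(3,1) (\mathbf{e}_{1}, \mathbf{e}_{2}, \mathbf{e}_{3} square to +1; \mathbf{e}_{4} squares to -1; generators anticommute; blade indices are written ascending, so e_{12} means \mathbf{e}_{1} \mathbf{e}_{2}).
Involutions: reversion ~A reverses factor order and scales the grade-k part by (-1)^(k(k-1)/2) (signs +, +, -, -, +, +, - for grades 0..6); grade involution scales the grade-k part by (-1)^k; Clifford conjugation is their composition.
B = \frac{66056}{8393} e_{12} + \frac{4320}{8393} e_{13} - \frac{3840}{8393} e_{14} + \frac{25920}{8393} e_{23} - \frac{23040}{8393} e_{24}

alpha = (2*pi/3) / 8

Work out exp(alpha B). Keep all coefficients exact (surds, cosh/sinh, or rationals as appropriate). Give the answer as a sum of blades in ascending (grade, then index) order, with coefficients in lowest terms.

B^2 term by term: the squares give (\frac{66056}{8393})^2*(e_{12})^2 + (\frac{4320}{8393})^2*(e_{13})^2 + (-\frac{3840}{8393})^2*(e_{14})^2 + (\frac{25920}{8393})^2*(e_{23})^2 + (-\frac{23040}{8393})^2*(e_{24})^2 = \frac{4363395136}{70442449}*(-1) + \frac{18662400}{70442449}*(-1) + \frac{14745600}{70442449}*(+1) + \frac{671846400}{70442449}*(-1) + \frac{530841600}{70442449}*(+1) = -64 (each basis 2-blade squares to minus the product of its generators' squares); cross terms between blades sharing an index anticommute and cancel; the commuting (index-disjoint) pairs give grade-4 terms 2*c*c'*(blade product), which cancel blade by blade — e_{1234}: \frac{199065600}{70442449} - \frac{199065600}{70442449} = 0 — confirming B is simple. So B^2 = -64.
B^2 = -64 — a negative square means the series sums to a rotation: l = 8, alpha*l = \frac{2 \pi}{3}, so exp(alpha B) = cos(\frac{2 \pi}{3}) + (sin(\frac{2 \pi}{3})/8)*B = - \frac{1}{2} + (\frac{\sqrt{3}}{16})*B.
Answer: - \frac{1}{2} + \frac{8257 \sqrt{3}}{16786} e_{12} + \frac{270 \sqrt{3}}{8393} e_{13} - \frac{240 \sqrt{3}}{8393} e_{14} + \frac{1620 \sqrt{3}}{8393} e_{23} - \frac{1440 \sqrt{3}}{8393} e_{24}


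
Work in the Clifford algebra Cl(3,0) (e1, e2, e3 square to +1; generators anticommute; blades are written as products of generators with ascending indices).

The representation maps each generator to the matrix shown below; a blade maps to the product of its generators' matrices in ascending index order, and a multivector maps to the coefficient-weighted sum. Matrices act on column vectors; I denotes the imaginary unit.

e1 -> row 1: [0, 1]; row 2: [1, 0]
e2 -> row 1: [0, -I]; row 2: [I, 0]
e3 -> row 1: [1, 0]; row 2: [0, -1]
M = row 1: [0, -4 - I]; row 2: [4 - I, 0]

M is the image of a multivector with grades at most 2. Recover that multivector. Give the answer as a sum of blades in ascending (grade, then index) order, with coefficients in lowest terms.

Method: 1, rho(e1), rho(e2), rho(e3) form a trace-orthogonal basis of the 2x2 complex matrices (tr(X Y) = 2 if X = Y, else 0), so M = m0*1 + m1*rho(e1) + m2*rho(e2) + m3*rho(e3) with m0 = tr(M)/2 = 0, m1 = tr(M rho(e1))/2 = -I, m2 = tr(M rho(e2))/2 = -4*I, m3 = tr(M rho(e3))/2 = 0.
Multiplying table entries, the bivector images are rho(e1 e2) = I*rho(e3), rho(e1 e3) = -I*rho(e2), rho(e2 e3) = I*rho(e1); with real blade coefficients the real parts of m0..m3 are the coefficients of 1, e1, e2, e3 and the imaginary parts give the bivectors (e2 e3: Im m1, e1 e3: -Im m2, e1 e2: Im m3).
Answer: 4*e1 e3 - e2 e3


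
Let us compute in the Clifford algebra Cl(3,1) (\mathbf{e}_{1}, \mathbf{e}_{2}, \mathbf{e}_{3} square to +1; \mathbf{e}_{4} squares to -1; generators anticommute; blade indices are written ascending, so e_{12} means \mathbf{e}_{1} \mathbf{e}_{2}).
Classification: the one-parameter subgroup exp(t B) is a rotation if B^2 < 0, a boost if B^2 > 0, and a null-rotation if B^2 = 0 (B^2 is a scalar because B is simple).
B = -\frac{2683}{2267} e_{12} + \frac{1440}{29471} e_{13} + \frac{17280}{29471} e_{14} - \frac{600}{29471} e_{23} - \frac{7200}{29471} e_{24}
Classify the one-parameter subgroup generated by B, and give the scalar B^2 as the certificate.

B^2 term by term: the squares give (-\frac{2683}{2267})^2*(e_{12})^2 + (\frac{1440}{29471})^2*(e_{13})^2 + (\frac{17280}{29471})^2*(e_{14})^2 + (-\frac{600}{29471})^2*(e_{23})^2 + (-\frac{7200}{29471})^2*(e_{24})^2 = \frac{7198489}{5139289}*(-1) + \frac{2073600}{868539841}*(-1) + \frac{298598400}{868539841}*(+1) + \frac{360000}{868539841}*(-1) + \frac{51840000}{868539841}*(+1) = -1 (each basis 2-blade squares to minus the product of its generators' squares); cross terms between blades sharing an index anticommute and cancel; the commuting (index-disjoint) pairs give grade-4 terms 2*c*c'*(blade product), which cancel blade by blade — e_{1234}: \frac{20736000}{868539841} - \frac{20736000}{868539841} = 0 — confirming B is simple. So B^2 = -1.
Answer: rotation, certificate B^2 = -1. The invariant at work: B^2 = -1 is unchanged by conjugation, hence its sign classifies the subgroup whatever basis B is written in.
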